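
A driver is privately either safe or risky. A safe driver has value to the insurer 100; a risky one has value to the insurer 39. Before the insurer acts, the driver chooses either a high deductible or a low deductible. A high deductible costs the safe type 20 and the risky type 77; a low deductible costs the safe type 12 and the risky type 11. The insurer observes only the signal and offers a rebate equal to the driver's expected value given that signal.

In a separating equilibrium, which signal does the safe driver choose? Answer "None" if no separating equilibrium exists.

Try safe → high deductible, risky → low deductible:
  Under separation the insurer infers type exactly: high deductible → safe (pays 100), low deductible → risky (pays 39).
  Safe: high deductible gives 100 − 20 = 80; low deductible gives 39 − 12 = 27. No deviation. ✓
  Risky: low deductible gives 39 − 11 = 28; high deductible gives 100 − 77 = 23. No deviation. ✓
Both hold — the safe type sends high deductible.

high deductible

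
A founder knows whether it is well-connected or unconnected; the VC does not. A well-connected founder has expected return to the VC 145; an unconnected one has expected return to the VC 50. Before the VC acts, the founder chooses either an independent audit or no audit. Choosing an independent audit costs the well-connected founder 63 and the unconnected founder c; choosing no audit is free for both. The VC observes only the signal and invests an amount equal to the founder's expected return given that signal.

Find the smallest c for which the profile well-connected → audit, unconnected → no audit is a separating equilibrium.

Under separation: audit → well-connected (pays 145); no audit → unconnected (pays 50).
Well-connected: 145 − 63 = 82 ≥ 50 − 0 = 50. Holds regardless of c. ✓
Unconnected: 50 − 0 ≥ 145 − c, so c ≥ 145 − 50 = 95.

95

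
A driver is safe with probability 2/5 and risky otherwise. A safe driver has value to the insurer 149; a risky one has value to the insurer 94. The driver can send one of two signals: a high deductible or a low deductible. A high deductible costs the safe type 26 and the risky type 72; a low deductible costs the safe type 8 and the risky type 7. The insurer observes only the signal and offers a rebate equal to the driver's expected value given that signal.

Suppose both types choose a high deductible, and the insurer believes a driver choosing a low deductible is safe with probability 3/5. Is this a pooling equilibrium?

On the equilibrium path (high deductible) the insurer holds the prior 2/5 and pays 2/5·149 + 3/5·94 = 116. Off-path (low deductible) belief 3/5 gives 3/5·149 + 2/5·94 = 127.
Safe: high deductible gives 116 − 26 = 90; low deductible gives 127 − 8 = 119. Deviates. ✗
Risky: high deductible gives 116 − 72 = 44; low deductible gives 127 − 7 = 120. Deviates. ✗

No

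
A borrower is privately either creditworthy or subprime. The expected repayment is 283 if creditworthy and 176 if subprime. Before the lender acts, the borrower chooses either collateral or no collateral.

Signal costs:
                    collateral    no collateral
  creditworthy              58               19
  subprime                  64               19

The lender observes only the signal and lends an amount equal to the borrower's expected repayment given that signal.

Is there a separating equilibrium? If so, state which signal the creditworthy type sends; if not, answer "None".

Try creditworthy → collateral, subprime → no collateral:
  If types separate, collateral earns payment 283 and no collateral earns 176.
  Creditworthy: collateral gives 283 − 58 = 225; no collateral gives 176 − 19 = 157. No deviation. ✓
  Subprime: no collateral gives 176 − 19 = 157; collateral gives 283 − 64 = 219. Would deviate. ✗
Try creditworthy → no collateral, subprime → collateral:
  If types separate, no collateral earns payment 283 and collateral earns 176.
  Creditworthy: no collateral gives 283 − 19 = 264; collateral gives 176 − 58 = 118. No deviation. ✓
  Subprime: collateral gives 176 − 64 = 112; no collateral gives 283 − 19 = 264. Would deviate. ✗
Neither assignment is incentive-compatible.

None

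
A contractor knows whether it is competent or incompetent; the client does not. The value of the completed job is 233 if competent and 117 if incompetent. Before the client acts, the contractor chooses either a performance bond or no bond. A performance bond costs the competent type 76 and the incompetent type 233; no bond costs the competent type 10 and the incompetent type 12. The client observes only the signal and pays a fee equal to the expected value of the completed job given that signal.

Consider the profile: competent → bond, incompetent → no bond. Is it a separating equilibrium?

Yes

If types separate, bond earns payment 233 and no bond earns 117.
Competent: bond gives 233 − 76 = 157; no bond gives 117 − 10 = 107. No deviation. ✓
Incompetent: no bond gives 117 − 12 = 105; bond gives 233 − 233 = 0. No deviation. ✓
Neither type gains from mimicking the other.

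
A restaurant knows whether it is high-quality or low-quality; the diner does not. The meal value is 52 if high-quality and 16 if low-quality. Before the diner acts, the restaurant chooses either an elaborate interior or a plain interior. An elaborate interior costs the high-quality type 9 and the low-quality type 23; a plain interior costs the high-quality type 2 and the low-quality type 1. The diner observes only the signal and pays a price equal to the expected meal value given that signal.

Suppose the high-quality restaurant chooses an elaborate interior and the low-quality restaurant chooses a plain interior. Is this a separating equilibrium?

Under separation the diner infers type exactly: elaborate interior → high-quality (pays 52), plain interior → low-quality (pays 16).
High-quality: elaborate interior gives 52 − 9 = 43; plain interior gives 16 − 2 = 14. No deviation. ✓
Low-quality: plain interior gives 16 − 1 = 15; elaborate interior gives 52 − 23 = 29. Would deviate. ✗

No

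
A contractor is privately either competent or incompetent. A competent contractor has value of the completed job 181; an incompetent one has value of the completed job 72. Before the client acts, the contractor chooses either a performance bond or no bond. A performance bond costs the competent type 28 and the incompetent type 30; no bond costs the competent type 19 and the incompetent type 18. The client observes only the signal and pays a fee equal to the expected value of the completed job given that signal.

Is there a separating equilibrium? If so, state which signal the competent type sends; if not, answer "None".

Try competent → bond, incompetent → no bond:
  If types separate, bond earns payment 181 and no bond earns 72.
  Competent: bond gives 181 − 28 = 153; no bond gives 72 − 19 = 53. No deviation. ✓
  Incompetent: no bond gives 72 − 18 = 54; bond gives 181 − 30 = 151. Would deviate. ✗
Try competent → no bond, incompetent → bond:
  If types separate, no bond earns payment 181 and bond earns 72.
  Competent: no bond gives 181 − 19 = 162; bond gives 72 − 28 = 44. No deviation. ✓
  Incompetent: bond gives 72 − 30 = 42; no bond gives 181 − 18 = 163. Would deviate. ✗
Neither assignment is incentive-compatible.

None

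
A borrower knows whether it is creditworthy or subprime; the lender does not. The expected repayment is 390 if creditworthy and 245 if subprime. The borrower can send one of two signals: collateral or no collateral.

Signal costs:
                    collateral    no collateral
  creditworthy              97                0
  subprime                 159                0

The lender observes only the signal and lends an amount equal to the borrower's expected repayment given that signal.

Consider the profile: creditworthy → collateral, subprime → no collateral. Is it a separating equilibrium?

Yes

If types separate, collateral earns payment 390 and no collateral earns 245.
Creditworthy: collateral gives 390 − 97 = 293; no collateral gives 245 − 0 = 245. No deviation. ✓
Subprime: no collateral gives 245 − 0 = 245; collateral gives 390 − 159 = 231. No deviation. ✓
Both incentive constraints hold.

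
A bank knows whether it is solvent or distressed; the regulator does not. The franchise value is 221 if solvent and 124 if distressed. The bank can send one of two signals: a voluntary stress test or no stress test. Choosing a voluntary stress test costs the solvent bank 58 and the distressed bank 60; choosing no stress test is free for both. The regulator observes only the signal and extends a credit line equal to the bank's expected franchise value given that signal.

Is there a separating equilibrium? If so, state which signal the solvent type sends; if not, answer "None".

None

Try solvent → stress test, distressed → no stress test:
  If types separate, stress test earns payment 221 and no stress test earns 124.
  Solvent: stress test gives 221 − 58 = 163; no stress test gives 124 − 0 = 124. No deviation. ✓
  Distressed: no stress test gives 124 − 0 = 124; stress test gives 221 − 60 = 161. Would deviate. ✗
Try solvent → no stress test, distressed → stress test:
  If types separate, no stress test earns payment 221 and stress test earns 124.
  Solvent: no stress test gives 221 − 0 = 221; stress test gives 124 − 58 = 66. No deviation. ✓
  Distressed: stress test gives 124 − 60 = 64; no stress test gives 221 − 0 = 221. Would deviate. ✗
Neither assignment is incentive-compatible.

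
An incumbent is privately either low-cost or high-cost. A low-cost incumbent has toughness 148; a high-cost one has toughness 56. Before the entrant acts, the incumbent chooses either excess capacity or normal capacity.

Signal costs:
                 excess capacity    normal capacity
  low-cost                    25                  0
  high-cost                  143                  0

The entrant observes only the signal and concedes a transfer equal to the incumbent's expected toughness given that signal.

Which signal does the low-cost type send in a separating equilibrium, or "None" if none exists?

Try low-cost → excess capacity, high-cost → normal capacity:
  Under separation the entrant infers type exactly: excess capacity → low-cost (pays 148), normal capacity → high-cost (pays 56).
  Low-cost: excess capacity gives 148 − 25 = 123; normal capacity gives 56 − 0 = 56. No deviation. ✓
  High-cost: normal capacity gives 56 − 0 = 56; excess capacity gives 148 − 143 = 5. No deviation. ✓
Both hold — the low-cost type sends excess capacity.

excess capacity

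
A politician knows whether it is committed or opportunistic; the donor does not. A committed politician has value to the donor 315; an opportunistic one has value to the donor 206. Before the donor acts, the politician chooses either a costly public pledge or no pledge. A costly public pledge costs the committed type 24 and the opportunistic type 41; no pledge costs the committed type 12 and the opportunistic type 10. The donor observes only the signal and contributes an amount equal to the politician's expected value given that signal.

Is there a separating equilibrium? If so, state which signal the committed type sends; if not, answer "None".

None

Try committed → pledge, opportunistic → no pledge:
  If types separate, pledge earns payment 315 and no pledge earns 206.
  Committed: pledge gives 315 − 24 = 291; no pledge gives 206 − 12 = 194. No deviation. ✓
  Opportunistic: no pledge gives 206 − 10 = 196; pledge gives 315 − 41 = 274. Would deviate. ✗
Try committed → no pledge, opportunistic → pledge:
  If types separate, no pledge earns payment 315 and pledge earns 206.
  Committed: no pledge gives 315 − 12 = 303; pledge gives 206 − 24 = 182. No deviation. ✓
  Opportunistic: pledge gives 206 − 41 = 165; no pledge gives 315 − 10 = 305. Would deviate. ✗
Neither assignment is incentive-compatible.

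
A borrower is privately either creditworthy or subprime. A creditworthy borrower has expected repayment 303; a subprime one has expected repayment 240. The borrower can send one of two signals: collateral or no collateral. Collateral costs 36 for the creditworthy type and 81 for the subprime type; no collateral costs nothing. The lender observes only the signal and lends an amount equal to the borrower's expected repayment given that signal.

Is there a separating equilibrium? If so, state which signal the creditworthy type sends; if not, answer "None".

Try creditworthy → collateral, subprime → no collateral:
  If types separate, collateral earns payment 303 and no collateral earns 240.
  Creditworthy: collateral gives 303 − 36 = 267; no collateral gives 240 − 0 = 240. No deviation. ✓
  Subprime: no collateral gives 240 − 0 = 240; collateral gives 303 − 81 = 222. No deviation. ✓
Both hold — the creditworthy type sends collateral.

collateral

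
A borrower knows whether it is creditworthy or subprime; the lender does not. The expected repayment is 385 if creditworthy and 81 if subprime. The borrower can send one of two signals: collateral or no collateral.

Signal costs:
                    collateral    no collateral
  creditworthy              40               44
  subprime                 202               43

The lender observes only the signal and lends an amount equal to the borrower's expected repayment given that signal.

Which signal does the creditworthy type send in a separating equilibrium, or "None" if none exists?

Try creditworthy → collateral, subprime → no collateral:
  If types separate, collateral earns payment 385 and no collateral earns 81.
  Creditworthy: collateral gives 385 − 40 = 345; no collateral gives 81 − 44 = 37. No deviation. ✓
  Subprime: no collateral gives 81 − 43 = 38; collateral gives 385 − 202 = 183. Would deviate. ✗
Try creditworthy → no collateral, subprime → collateral:
  If types separate, no collateral earns payment 385 and collateral earns 81.
  Creditworthy: no collateral gives 385 − 44 = 341; collateral gives 81 − 40 = 41. No deviation. ✓
  Subprime: collateral gives 81 − 202 = -121; no collateral gives 385 − 43 = 342. Would deviate. ✗
Neither assignment is incentive-compatible.

None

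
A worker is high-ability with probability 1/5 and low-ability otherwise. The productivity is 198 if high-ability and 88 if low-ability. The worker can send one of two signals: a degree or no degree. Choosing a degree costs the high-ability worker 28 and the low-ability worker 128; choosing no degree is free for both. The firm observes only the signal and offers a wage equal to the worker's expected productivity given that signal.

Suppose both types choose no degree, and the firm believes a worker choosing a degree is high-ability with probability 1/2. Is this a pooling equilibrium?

On the equilibrium path (no degree) the firm holds the prior 1/5 and pays 1/5·198 + 4/5·88 = 110. Off-path (degree) belief 1/2 gives 1/2·198 + 1/2·88 = 143.
High-ability: no degree gives 110 − 0 = 110; degree gives 143 − 28 = 115. Deviates. ✗
Low-ability: no degree gives 110 − 0 = 110; degree gives 143 − 128 = 15. Stays. ✓

No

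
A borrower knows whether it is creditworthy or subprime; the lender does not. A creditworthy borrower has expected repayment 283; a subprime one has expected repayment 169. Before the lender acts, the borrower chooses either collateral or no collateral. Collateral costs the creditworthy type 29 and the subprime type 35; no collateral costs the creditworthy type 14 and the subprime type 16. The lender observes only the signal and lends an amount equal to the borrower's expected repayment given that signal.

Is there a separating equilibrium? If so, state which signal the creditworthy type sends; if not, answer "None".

Try creditworthy → collateral, subprime → no collateral:
  Under separation the lender infers type exactly: collateral → creditworthy (pays 283), no collateral → subprime (pays 169).
  Creditworthy: collateral gives 283 − 29 = 254; no collateral gives 169 − 14 = 155. No deviation. ✓
  Subprime: no collateral gives 169 − 16 = 153; collateral gives 283 − 35 = 248. Would deviate. ✗
Try creditworthy → no collateral, subprime → collateral:
  Under separation the lender infers type exactly: no collateral → creditworthy (pays 283), collateral → subprime (pays 169).
  Creditworthy: no collateral gives 283 − 14 = 269; collateral gives 169 − 29 = 140. No deviation. ✓
  Subprime: collateral gives 169 − 35 = 134; no collateral gives 283 − 16 = 267. Would deviate. ✗
Neither assignment is incentive-compatible.

None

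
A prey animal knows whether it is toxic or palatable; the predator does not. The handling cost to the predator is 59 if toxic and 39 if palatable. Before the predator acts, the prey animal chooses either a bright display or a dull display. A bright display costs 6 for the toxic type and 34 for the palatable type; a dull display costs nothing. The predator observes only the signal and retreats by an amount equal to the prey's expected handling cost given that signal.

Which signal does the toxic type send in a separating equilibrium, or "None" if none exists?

bright display

Try toxic → bright display, palatable → dull display:
  If types separate, bright display earns payment 59 and dull display earns 39.
  Toxic: bright display gives 59 − 6 = 53; dull display gives 39 − 0 = 39. No deviation. ✓
  Palatable: dull display gives 39 − 0 = 39; bright display gives 59 − 34 = 25. No deviation. ✓
Both hold — the toxic type sends bright display.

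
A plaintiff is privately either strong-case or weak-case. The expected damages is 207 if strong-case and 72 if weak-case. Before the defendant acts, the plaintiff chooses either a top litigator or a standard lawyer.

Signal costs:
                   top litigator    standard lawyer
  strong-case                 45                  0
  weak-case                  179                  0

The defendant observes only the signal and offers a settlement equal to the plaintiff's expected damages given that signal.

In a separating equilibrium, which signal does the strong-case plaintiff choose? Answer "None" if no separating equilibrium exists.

Try strong-case → top litigator, weak-case → standard lawyer:
  Under separation the defendant infers type exactly: top litigator → strong-case (pays 207), standard lawyer → weak-case (pays 72).
  Strong-case: top litigator gives 207 − 45 = 162; standard lawyer gives 72 − 0 = 72. No deviation. ✓
  Weak-case: standard lawyer gives 72 − 0 = 72; top litigator gives 207 − 179 = 28. No deviation. ✓
Both hold — the strong-case type sends top litigator.

top litigator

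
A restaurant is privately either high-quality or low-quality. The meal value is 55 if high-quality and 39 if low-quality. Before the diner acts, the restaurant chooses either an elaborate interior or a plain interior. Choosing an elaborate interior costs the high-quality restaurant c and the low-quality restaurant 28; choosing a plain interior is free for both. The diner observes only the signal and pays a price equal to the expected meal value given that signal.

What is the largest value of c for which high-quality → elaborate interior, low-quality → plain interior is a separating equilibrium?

Under separation: elaborate interior → high-quality (pays 55); plain interior → low-quality (pays 39).
Low-quality: 39 − 0 = 39 ≥ 55 − 28 = 27. Holds regardless of c. ✓
High-quality: 55 − c ≥ 39 − 0, so c ≤ 55 − 39 = 16.

16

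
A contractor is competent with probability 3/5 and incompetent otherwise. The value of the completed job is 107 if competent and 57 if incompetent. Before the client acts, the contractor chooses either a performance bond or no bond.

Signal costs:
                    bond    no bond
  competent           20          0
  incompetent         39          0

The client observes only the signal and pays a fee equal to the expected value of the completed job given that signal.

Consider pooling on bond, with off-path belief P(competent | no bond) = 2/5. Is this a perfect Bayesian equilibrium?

No

On the equilibrium path (bond) the client holds the prior 3/5 and pays 3/5·107 + 2/5·57 = 87. Off-path (no bond) belief 2/5 gives 2/5·107 + 3/5·57 = 77.
Competent: bond gives 87 − 20 = 67; no bond gives 77 − 0 = 77. Deviates. ✗
Incompetent: bond gives 87 − 39 = 48; no bond gives 77 − 0 = 77. Deviates. ✗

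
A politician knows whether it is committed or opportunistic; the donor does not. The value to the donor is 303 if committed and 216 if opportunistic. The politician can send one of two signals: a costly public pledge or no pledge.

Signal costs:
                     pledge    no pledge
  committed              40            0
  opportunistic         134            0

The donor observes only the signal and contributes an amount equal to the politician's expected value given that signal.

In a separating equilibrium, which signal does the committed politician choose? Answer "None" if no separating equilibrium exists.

pledge

Try committed → pledge, opportunistic → no pledge:
  If types separate, pledge earns payment 303 and no pledge earns 216.
  Committed: pledge gives 303 − 40 = 263; no pledge gives 216 − 0 = 216. No deviation. ✓
  Opportunistic: no pledge gives 216 − 0 = 216; pledge gives 303 − 134 = 169. No deviation. ✓
Both hold — the committed type sends pledge.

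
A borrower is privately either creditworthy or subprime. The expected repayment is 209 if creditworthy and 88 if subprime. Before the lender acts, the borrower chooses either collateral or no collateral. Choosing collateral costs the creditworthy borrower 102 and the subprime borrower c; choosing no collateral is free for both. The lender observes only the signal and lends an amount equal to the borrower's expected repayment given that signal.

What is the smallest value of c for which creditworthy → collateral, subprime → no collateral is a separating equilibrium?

121

Under separation: collateral → creditworthy (pays 209); no collateral → subprime (pays 88).
Creditworthy: 209 − 102 = 107 ≥ 88 − 0 = 88. Holds regardless of c. ✓
Subprime: 88 − 0 ≥ 209 − c, so c ≥ 209 − 88 = 121.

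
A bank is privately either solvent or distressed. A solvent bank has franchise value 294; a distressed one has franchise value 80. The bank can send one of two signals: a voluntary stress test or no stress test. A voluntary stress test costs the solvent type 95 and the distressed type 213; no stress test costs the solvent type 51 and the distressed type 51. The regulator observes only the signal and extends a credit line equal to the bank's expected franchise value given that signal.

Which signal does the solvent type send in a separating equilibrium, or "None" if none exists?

None

Try solvent → stress test, distressed → no stress test:
  Under separation the regulator infers type exactly: stress test → solvent (pays 294), no stress test → distressed (pays 80).
  Solvent: stress test gives 294 − 95 = 199; no stress test gives 80 − 51 = 29. No deviation. ✓
  Distressed: no stress test gives 80 − 51 = 29; stress test gives 294 − 213 = 81. Would deviate. ✗
Try solvent → no stress test, distressed → stress test:
  Under separation the regulator infers type exactly: no stress test → solvent (pays 294), stress test → distressed (pays 80).
  Solvent: no stress test gives 294 − 51 = 243; stress test gives 80 − 95 = -15. No deviation. ✓
  Distressed: stress test gives 80 − 213 = -133; no stress test gives 294 − 51 = 243. Would deviate. ✗
Neither assignment is incentive-compatible.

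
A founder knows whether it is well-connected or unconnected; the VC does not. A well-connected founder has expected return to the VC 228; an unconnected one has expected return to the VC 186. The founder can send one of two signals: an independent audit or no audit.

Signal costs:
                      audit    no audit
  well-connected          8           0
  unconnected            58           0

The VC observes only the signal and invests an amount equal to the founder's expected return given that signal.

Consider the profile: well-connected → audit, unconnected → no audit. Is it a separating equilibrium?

Yes

If types separate, audit earns payment 228 and no audit earns 186.
Well-connected: audit gives 228 − 8 = 220; no audit gives 186 − 0 = 186. No deviation. ✓
Unconnected: no audit gives 186 − 0 = 186; audit gives 228 − 58 = 170. No deviation. ✓
Neither type gains from mimicking the other.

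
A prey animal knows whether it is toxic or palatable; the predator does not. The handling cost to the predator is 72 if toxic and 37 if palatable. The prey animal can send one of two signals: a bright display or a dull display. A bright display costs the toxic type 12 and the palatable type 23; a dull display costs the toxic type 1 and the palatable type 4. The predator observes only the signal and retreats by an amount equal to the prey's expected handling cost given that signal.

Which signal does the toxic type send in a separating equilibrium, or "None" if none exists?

Try toxic → bright display, palatable → dull display:
  Under separation the predator infers type exactly: bright display → toxic (pays 72), dull display → palatable (pays 37).
  Toxic: bright display gives 72 − 12 = 60; dull display gives 37 − 1 = 36. No deviation. ✓
  Palatable: dull display gives 37 − 4 = 33; bright display gives 72 − 23 = 49. Would deviate. ✗
Try toxic → dull display, palatable → bright display:
  Under separation the predator infers type exactly: dull display → toxic (pays 72), bright display → palatable (pays 37).
  Toxic: dull display gives 72 − 1 = 71; bright display gives 37 − 12 = 25. No deviation. ✓
  Palatable: bright display gives 37 − 23 = 14; dull display gives 72 − 4 = 68. Would deviate. ✗
Neither assignment is incentive-compatible.

None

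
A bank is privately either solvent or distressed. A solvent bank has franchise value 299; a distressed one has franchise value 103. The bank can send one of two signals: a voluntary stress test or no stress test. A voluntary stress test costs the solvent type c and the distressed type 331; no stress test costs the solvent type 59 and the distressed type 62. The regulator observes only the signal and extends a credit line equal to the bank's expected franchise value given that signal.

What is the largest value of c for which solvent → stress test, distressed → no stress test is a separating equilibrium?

Under separation: stress test → solvent (pays 299); no stress test → distressed (pays 103).
Distressed: 103 − 62 = 41 ≥ 299 − 331 = -32. Holds regardless of c. ✓
Solvent: 299 − c ≥ 103 − 59, so c ≤ 299 − 44 = 255.

255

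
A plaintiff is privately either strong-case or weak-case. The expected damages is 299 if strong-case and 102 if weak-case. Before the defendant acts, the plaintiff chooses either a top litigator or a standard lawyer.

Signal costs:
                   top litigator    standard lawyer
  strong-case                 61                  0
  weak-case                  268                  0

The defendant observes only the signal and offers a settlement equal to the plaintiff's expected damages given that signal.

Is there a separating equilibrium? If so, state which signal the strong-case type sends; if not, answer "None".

Try strong-case → top litigator, weak-case → standard lawyer:
  If types separate, top litigator earns payment 299 and standard lawyer earns 102.
  Strong-case: top litigator gives 299 − 61 = 238; standard lawyer gives 102 − 0 = 102. No deviation. ✓
  Weak-case: standard lawyer gives 102 − 0 = 102; top litigator gives 299 − 268 = 31. No deviation. ✓
Both hold — the strong-case type sends top litigator.

top litigator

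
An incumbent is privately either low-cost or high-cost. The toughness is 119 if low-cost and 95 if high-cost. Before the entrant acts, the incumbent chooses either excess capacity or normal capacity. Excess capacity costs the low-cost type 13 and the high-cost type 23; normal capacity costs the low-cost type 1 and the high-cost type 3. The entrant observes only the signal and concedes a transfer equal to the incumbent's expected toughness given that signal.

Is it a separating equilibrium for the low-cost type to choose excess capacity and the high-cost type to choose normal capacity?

No

Under separation the entrant infers type exactly: excess capacity → low-cost (pays 119), normal capacity → high-cost (pays 95).
Low-cost: excess capacity gives 119 − 13 = 106; normal capacity gives 95 − 1 = 94. No deviation. ✓
High-cost: normal capacity gives 95 − 3 = 92; excess capacity gives 119 − 23 = 96. Would deviate. ✗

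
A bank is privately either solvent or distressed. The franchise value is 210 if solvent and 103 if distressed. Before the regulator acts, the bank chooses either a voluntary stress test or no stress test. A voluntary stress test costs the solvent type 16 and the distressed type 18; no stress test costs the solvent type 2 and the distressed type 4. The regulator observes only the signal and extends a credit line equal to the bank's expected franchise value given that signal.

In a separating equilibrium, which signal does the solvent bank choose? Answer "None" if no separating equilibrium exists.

None

Try solvent → stress test, distressed → no stress test:
  If types separate, stress test earns payment 210 and no stress test earns 103.
  Solvent: stress test gives 210 − 16 = 194; no stress test gives 103 − 2 = 101. No deviation. ✓
  Distressed: no stress test gives 103 − 4 = 99; stress test gives 210 − 18 = 192. Would deviate. ✗
Try solvent → no stress test, distressed → stress test:
  If types separate, no stress test earns payment 210 and stress test earns 103.
  Solvent: no stress test gives 210 − 2 = 208; stress test gives 103 − 16 = 87. No deviation. ✓
  Distressed: stress test gives 103 − 18 = 85; no stress test gives 210 − 4 = 206. Would deviate. ✗
Neither assignment is incentive-compatible.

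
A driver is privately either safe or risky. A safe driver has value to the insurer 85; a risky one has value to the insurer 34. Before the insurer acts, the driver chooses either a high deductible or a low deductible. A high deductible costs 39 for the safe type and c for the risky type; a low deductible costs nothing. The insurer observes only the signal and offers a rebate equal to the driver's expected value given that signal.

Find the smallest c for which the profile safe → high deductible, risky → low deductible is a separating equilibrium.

51

Under separation: high deductible → safe (pays 85); low deductible → risky (pays 34).
Safe: 85 − 39 = 46 ≥ 34 − 0 = 34. Holds regardless of c. ✓
Risky: 34 − 0 ≥ 85 − c, so c ≥ 85 − 34 = 51.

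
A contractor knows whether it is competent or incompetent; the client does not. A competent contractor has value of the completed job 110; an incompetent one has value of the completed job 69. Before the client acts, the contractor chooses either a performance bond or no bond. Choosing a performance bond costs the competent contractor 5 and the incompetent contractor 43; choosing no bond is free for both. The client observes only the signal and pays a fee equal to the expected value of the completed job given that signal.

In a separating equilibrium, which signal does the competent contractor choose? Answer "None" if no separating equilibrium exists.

Try competent → bond, incompetent → no bond:
  Under separation the client infers type exactly: bond → competent (pays 110), no bond → incompetent (pays 69).
  Competent: bond gives 110 − 5 = 105; no bond gives 69 − 0 = 69. No deviation. ✓
  Incompetent: no bond gives 69 − 0 = 69; bond gives 110 − 43 = 67. No deviation. ✓
Both hold — the competent type sends bond.

bond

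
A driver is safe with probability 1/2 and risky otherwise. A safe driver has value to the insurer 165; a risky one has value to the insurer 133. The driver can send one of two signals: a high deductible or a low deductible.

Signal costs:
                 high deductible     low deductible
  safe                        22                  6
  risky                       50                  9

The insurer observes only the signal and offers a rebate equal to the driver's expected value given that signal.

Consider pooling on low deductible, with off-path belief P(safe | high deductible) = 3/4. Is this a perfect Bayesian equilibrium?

Yes

At the pooled signal (low deductible) the insurer holds the prior 1/2 and pays 1/2·165 + 1/2·133 = 149. Off-path (high deductible) belief 3/4 gives 3/4·165 + 1/4·133 = 157.
Safe: low deductible gives 149 − 6 = 143; high deductible gives 157 − 22 = 135. Stays. ✓
Risky: low deductible gives 149 − 9 = 140; high deductible gives 157 − 50 = 107. Stays. ✓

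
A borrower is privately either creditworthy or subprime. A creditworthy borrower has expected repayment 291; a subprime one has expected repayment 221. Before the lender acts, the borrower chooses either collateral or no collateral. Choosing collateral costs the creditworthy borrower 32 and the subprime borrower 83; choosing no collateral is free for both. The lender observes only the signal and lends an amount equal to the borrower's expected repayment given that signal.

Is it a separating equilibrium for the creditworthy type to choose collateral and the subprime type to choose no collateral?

Yes

Under separation the lender infers type exactly: collateral → creditworthy (pays 291), no collateral → subprime (pays 221).
Creditworthy: collateral gives 291 − 32 = 259; no collateral gives 221 − 0 = 221. No deviation. ✓
Subprime: no collateral gives 221 − 0 = 221; collateral gives 291 − 83 = 208. No deviation. ✓
Both incentive constraints hold.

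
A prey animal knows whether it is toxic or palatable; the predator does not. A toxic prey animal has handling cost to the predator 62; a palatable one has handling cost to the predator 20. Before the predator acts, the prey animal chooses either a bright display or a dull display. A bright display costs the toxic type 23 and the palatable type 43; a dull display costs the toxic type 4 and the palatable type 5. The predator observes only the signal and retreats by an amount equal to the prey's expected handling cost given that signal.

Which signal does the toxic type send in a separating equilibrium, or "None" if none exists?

None

Try toxic → bright display, palatable → dull display:
  If types separate, bright display earns payment 62 and dull display earns 20.
  Toxic: bright display gives 62 − 23 = 39; dull display gives 20 − 4 = 16. No deviation. ✓
  Palatable: dull display gives 20 − 5 = 15; bright display gives 62 − 43 = 19. Would deviate. ✗
Try toxic → dull display, palatable → bright display:
  If types separate, dull display earns payment 62 and bright display earns 20.
  Toxic: dull display gives 62 − 4 = 58; bright display gives 20 − 23 = -3. No deviation. ✓
  Palatable: bright display gives 20 − 43 = -23; dull display gives 62 − 5 = 57. Would deviate. ✗
Neither assignment is incentive-compatible.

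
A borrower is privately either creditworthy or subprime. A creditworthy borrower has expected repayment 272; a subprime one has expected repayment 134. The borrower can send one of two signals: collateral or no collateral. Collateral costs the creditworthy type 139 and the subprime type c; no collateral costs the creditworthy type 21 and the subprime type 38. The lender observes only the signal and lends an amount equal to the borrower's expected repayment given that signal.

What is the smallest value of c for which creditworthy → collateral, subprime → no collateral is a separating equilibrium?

Under separation: collateral → creditworthy (pays 272); no collateral → subprime (pays 134).
Creditworthy: 272 − 139 = 133 ≥ 134 − 21 = 113. Holds regardless of c. ✓
Subprime: 134 − 38 ≥ 272 − c, so c ≥ 272 − 96 = 176.

176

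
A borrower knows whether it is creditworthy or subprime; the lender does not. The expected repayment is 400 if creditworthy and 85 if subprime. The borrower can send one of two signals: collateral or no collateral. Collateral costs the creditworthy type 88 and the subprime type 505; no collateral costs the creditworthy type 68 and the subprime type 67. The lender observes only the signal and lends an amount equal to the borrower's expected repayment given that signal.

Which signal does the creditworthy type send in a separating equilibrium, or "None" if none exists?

collateral

Try creditworthy → collateral, subprime → no collateral:
  If types separate, collateral earns payment 400 and no collateral earns 85.
  Creditworthy: collateral gives 400 − 88 = 312; no collateral gives 85 − 68 = 17. No deviation. ✓
  Subprime: no collateral gives 85 − 67 = 18; collateral gives 400 − 505 = -105. No deviation. ✓
Both hold — the creditworthy type sends collateral.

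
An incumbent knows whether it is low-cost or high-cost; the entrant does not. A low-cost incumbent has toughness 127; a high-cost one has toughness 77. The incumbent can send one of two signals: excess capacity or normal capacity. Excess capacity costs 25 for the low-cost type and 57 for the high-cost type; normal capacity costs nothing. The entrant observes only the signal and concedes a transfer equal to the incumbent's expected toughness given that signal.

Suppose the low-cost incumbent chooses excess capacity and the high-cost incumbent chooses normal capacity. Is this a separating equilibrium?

Under separation the entrant infers type exactly: excess capacity → low-cost (pays 127), normal capacity → high-cost (pays 77).
Low-cost: excess capacity gives 127 − 25 = 102; normal capacity gives 77 − 0 = 77. No deviation. ✓
High-cost: normal capacity gives 77 − 0 = 77; excess capacity gives 127 − 57 = 70. No deviation. ✓
Both incentive constraints hold.

Yes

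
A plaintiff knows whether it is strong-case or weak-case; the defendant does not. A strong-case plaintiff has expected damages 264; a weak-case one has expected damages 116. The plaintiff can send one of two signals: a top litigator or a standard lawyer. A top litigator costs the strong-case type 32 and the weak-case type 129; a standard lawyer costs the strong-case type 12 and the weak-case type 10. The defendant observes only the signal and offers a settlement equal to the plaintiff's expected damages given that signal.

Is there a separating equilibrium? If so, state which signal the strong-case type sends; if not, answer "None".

Try strong-case → top litigator, weak-case → standard lawyer:
  If types separate, top litigator earns payment 264 and standard lawyer earns 116.
  Strong-case: top litigator gives 264 − 32 = 232; standard lawyer gives 116 − 12 = 104. No deviation. ✓
  Weak-case: standard lawyer gives 116 − 10 = 106; top litigator gives 264 − 129 = 135. Would deviate. ✗
Try strong-case → standard lawyer, weak-case → top litigator:
  If types separate, standard lawyer earns payment 264 and top litigator earns 116.
  Strong-case: standard lawyer gives 264 − 12 = 252; top litigator gives 116 − 32 = 84. No deviation. ✓
  Weak-case: top litigator gives 116 − 129 = -13; standard lawyer gives 264 − 10 = 254. Would deviate. ✗
Neither assignment is incentive-compatible.

None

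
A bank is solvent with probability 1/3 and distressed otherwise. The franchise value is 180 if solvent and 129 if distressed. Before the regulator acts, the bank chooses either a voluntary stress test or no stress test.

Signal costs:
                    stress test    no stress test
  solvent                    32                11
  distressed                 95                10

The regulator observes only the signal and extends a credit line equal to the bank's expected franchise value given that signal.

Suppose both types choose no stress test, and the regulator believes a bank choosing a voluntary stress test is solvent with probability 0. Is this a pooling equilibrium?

At the pooled signal (no stress test) the regulator holds the prior 1/3 and pays 1/3·180 + 2/3·129 = 146. Off-path (stress test) belief 0 gives 0·180 + 1·129 = 129.
Solvent: no stress test gives 146 − 11 = 135; stress test gives 129 − 32 = 97. Stays. ✓
Distressed: no stress test gives 146 − 10 = 136; stress test gives 129 − 95 = 34. Stays. ✓

Yes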